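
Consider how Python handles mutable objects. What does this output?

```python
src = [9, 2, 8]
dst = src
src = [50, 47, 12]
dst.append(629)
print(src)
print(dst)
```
[50, 47, 12]
[9, 2, 8, 629]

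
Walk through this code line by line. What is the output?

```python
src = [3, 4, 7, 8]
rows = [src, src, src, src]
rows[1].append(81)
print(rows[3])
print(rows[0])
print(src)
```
[3, 4, 7, 8, 81]
[3, 4, 7, 8, 81]
[3, 4, 7, 8, 81]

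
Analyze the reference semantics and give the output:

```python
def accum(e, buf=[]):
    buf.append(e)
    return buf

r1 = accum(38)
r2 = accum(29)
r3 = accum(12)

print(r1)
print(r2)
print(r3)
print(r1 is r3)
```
[38, 29, 12]
[38, 29, 12]
[38, 29, 12]
True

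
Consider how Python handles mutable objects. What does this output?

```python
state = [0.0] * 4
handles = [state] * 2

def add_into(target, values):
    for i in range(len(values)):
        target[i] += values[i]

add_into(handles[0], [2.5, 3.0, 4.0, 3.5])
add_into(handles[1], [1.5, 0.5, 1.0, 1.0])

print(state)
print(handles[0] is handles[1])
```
[4.0, 3.5, 5.0, 4.5]
True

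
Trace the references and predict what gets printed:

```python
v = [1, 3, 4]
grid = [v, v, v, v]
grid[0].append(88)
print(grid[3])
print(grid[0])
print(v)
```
[1, 3, 4, 88]
[1, 3, 4, 88]
[1, 3, 4, 88]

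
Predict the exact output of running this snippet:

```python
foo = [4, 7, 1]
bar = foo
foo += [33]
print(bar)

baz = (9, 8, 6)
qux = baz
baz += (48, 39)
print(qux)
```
[4, 7, 1, 33]
(9, 8, 6)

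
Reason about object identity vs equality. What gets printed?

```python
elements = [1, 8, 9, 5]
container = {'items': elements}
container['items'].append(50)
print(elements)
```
[1, 8, 9, 5, 50]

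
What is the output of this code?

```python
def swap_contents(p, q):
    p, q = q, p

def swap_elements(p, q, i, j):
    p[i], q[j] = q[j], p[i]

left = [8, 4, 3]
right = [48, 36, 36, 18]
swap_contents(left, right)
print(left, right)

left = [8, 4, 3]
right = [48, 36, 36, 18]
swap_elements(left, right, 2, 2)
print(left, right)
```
[8, 4, 3] [48, 36, 36, 18]
[8, 4, 36] [48, 36, 3, 18]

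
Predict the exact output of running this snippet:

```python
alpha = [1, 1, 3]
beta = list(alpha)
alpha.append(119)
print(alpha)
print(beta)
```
[1, 1, 3, 119]
[1, 1, 3]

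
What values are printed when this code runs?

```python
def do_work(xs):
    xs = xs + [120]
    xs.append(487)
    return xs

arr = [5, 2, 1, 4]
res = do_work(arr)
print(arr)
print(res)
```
[5, 2, 1, 4]
[5, 2, 1, 4, 120, 487]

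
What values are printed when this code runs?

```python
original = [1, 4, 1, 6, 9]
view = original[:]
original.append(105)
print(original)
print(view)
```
[1, 4, 1, 6, 9, 105]
[1, 4, 1, 6, 9]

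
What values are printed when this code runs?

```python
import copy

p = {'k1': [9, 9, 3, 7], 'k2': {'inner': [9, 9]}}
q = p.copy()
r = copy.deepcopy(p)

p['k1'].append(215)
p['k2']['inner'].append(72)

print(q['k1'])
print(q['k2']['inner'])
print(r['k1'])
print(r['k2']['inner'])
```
[9, 9, 3, 7, 215]
[9, 9, 72]
[9, 9, 3, 7]
[9, 9]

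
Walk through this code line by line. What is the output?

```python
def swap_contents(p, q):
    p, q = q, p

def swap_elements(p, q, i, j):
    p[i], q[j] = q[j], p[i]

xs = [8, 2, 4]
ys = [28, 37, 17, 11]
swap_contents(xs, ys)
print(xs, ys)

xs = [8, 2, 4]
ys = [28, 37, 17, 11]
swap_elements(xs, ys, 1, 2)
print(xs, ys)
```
[8, 2, 4] [28, 37, 17, 11]
[8, 17, 4] [28, 37, 2, 11]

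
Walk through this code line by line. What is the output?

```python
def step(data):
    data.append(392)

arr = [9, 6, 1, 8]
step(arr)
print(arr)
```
[9, 6, 1, 8, 392]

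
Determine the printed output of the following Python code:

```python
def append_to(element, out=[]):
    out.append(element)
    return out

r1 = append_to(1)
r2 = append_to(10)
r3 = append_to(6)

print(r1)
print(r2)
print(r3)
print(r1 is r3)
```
[1, 10, 6]
[1, 10, 6]
[1, 10, 6]
True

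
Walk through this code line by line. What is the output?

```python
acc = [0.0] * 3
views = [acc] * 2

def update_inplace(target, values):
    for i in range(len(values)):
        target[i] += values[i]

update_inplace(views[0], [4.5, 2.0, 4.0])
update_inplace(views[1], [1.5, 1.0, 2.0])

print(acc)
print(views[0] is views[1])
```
[6.0, 3.0, 6.0]
True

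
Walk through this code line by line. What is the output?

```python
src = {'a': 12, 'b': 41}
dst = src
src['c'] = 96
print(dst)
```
{'a': 12, 'b': 41, 'c': 96}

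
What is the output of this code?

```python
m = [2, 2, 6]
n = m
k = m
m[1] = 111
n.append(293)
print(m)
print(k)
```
[2, 111, 6, 293]
[2, 111, 6, 293]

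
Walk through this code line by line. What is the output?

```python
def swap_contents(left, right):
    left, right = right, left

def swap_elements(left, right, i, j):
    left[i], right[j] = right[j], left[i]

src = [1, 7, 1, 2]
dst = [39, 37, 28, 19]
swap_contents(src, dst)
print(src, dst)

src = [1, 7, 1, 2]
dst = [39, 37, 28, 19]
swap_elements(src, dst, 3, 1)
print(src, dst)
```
[1, 7, 1, 2] [39, 37, 28, 19]
[1, 7, 1, 37] [39, 2, 28, 19]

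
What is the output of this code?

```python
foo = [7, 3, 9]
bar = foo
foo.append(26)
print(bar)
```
[7, 3, 9, 26]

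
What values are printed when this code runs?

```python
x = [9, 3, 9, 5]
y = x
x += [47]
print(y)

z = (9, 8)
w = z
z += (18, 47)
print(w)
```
[9, 3, 9, 5, 47]
(9, 8)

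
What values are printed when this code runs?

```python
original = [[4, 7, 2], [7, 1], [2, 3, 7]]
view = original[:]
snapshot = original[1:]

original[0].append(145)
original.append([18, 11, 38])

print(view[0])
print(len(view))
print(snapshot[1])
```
[4, 7, 2, 145]
3
[2, 3, 7]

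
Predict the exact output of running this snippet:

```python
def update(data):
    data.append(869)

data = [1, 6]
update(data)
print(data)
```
[1, 6, 869]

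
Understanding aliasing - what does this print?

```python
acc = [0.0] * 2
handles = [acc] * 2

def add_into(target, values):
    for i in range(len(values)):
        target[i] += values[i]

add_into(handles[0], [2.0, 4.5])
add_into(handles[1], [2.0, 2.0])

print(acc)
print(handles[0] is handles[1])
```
[4.0, 6.5]
True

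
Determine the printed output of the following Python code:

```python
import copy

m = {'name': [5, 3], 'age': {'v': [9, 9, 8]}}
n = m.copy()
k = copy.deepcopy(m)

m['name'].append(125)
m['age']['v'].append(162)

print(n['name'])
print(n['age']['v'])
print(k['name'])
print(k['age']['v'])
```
[5, 3, 125]
[9, 9, 8, 162]
[5, 3]
[9, 9, 8]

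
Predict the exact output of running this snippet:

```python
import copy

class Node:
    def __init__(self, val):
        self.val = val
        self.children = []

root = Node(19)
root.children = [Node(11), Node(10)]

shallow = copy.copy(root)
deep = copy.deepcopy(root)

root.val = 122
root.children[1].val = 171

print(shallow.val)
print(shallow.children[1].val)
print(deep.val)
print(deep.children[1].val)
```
19
171
19
10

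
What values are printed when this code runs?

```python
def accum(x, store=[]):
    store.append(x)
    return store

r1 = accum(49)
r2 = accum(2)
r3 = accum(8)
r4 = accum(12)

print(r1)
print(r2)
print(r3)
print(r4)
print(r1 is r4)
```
[49, 2, 8, 12]
[49, 2, 8, 12]
[49, 2, 8, 12]
[49, 2, 8, 12]
True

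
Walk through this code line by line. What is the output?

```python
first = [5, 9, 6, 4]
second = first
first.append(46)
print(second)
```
[5, 9, 6, 4, 46]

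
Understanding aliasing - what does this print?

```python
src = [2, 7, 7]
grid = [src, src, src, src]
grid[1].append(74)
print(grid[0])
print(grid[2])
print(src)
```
[2, 7, 7, 74]
[2, 7, 7, 74]
[2, 7, 7, 74]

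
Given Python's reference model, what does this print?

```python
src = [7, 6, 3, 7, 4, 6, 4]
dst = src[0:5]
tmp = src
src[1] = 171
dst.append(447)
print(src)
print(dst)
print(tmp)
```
[7, 171, 3, 7, 4, 6, 4]
[7, 6, 3, 7, 4, 447]
[7, 171, 3, 7, 4, 6, 4]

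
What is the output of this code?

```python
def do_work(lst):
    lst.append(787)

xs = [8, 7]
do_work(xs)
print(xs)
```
[8, 7, 787]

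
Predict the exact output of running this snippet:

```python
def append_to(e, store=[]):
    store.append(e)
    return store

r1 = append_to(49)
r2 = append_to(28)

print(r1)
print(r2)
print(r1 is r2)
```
[49, 28]
[49, 28]
True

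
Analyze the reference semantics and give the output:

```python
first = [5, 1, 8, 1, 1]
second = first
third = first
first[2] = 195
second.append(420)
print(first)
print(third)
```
[5, 1, 195, 1, 1, 420]
[5, 1, 195, 1, 1, 420]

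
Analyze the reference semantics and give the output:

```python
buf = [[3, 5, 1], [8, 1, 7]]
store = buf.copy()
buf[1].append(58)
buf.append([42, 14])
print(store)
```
[[3, 5, 1], [8, 1, 7, 58]]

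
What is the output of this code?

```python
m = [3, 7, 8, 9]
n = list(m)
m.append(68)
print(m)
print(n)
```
[3, 7, 8, 9, 68]
[3, 7, 8, 9]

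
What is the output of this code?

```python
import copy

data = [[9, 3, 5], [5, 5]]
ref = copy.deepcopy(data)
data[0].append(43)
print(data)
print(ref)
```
[[9, 3, 5, 43], [5, 5]]
[[9, 3, 5], [5, 5]]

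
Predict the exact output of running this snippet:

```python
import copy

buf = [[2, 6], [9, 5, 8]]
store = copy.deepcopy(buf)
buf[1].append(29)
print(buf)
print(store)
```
[[2, 6], [9, 5, 8, 29]]
[[2, 6], [9, 5, 8]]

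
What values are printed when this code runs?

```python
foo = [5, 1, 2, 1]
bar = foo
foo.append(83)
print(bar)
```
[5, 1, 2, 1, 83]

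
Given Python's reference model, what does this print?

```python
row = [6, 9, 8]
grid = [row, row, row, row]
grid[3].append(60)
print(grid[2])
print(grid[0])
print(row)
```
[6, 9, 8, 60]
[6, 9, 8, 60]
[6, 9, 8, 60]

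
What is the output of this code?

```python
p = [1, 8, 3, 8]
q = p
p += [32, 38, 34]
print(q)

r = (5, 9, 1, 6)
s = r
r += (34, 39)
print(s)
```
[1, 8, 3, 8, 32, 38, 34]
(5, 9, 1, 6)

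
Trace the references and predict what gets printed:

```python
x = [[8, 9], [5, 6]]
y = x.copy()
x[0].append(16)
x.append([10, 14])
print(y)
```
[[8, 9, 16], [5, 6]]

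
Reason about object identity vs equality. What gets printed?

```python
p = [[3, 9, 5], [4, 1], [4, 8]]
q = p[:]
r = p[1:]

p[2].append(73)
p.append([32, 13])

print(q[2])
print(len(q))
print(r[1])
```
[4, 8, 73]
3
[4, 8, 73]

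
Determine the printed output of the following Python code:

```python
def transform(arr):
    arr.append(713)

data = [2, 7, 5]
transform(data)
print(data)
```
[2, 7, 5, 713]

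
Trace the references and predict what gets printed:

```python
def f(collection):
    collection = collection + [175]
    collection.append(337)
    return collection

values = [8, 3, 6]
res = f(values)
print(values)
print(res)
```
[8, 3, 6]
[8, 3, 6, 175, 337]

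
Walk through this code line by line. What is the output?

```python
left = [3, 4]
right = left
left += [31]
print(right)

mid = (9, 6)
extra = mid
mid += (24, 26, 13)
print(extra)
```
[3, 4, 31]
(9, 6)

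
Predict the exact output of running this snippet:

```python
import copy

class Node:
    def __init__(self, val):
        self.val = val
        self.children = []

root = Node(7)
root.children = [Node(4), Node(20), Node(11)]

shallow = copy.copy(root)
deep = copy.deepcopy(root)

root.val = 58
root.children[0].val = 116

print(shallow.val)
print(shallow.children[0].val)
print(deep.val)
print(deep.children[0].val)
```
7
116
7
4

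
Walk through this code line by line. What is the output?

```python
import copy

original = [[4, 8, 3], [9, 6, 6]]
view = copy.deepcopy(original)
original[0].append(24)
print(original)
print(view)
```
[[4, 8, 3, 24], [9, 6, 6]]
[[4, 8, 3], [9, 6, 6]]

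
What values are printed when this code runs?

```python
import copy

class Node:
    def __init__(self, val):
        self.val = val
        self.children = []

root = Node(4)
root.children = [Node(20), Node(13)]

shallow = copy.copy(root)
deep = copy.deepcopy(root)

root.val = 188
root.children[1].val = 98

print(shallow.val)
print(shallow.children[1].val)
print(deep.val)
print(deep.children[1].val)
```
4
98
4
13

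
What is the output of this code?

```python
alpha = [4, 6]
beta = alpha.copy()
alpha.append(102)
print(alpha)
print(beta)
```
[4, 6, 102]
[4, 6]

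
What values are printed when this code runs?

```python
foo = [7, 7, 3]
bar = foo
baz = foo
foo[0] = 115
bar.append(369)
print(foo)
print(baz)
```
[115, 7, 3, 369]
[115, 7, 3, 369]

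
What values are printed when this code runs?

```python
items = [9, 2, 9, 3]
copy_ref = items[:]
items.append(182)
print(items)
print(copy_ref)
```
[9, 2, 9, 3, 182]
[9, 2, 9, 3]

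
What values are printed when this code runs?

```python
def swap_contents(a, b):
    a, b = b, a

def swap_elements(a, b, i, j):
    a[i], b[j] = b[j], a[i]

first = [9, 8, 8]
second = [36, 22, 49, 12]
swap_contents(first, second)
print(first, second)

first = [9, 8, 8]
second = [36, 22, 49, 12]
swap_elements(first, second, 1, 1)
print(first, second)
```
[9, 8, 8] [36, 22, 49, 12]
[9, 22, 8] [36, 8, 49, 12]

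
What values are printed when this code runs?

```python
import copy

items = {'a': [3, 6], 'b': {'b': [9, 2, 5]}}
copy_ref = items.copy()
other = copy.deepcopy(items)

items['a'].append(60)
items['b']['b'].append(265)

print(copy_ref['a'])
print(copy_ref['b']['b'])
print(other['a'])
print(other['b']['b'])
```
[3, 6, 60]
[9, 2, 5, 265]
[3, 6]
[9, 2, 5]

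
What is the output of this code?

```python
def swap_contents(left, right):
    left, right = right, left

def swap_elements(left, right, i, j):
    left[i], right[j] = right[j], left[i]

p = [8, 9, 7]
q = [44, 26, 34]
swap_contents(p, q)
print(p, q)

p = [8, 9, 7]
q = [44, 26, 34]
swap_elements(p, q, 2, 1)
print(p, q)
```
[8, 9, 7] [44, 26, 34]
[8, 9, 26] [44, 7, 34]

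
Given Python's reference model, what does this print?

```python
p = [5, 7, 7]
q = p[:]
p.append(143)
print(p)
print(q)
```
[5, 7, 7, 143]
[5, 7, 7]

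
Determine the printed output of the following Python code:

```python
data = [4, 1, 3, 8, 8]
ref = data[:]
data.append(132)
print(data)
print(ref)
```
[4, 1, 3, 8, 8, 132]
[4, 1, 3, 8, 8]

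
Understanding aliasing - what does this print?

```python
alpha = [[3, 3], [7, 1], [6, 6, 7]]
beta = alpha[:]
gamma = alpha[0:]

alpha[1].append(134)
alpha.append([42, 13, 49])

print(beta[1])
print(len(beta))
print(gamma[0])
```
[7, 1, 134]
3
[3, 3]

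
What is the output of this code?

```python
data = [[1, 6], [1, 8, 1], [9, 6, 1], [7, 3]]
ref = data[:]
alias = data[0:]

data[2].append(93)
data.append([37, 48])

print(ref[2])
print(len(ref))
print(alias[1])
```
[9, 6, 1, 93]
4
[1, 8, 1]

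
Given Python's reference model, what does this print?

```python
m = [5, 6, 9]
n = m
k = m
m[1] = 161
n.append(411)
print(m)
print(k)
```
[5, 161, 9, 411]
[5, 161, 9, 411]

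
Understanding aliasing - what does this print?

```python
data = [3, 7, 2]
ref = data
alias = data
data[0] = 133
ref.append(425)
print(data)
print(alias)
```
[133, 7, 2, 425]
[133, 7, 2, 425]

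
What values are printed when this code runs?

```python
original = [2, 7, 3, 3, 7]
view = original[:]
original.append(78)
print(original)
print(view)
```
[2, 7, 3, 3, 7, 78]
[2, 7, 3, 3, 7]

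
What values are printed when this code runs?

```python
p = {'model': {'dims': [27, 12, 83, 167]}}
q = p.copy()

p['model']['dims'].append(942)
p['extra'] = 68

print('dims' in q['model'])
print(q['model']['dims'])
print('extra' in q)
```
True
[27, 12, 83, 167, 942]
False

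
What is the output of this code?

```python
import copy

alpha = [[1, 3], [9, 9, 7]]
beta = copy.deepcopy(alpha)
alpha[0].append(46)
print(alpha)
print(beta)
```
[[1, 3, 46], [9, 9, 7]]
[[1, 3], [9, 9, 7]]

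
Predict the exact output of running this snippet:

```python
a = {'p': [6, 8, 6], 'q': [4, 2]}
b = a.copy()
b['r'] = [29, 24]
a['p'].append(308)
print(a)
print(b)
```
{'p': [6, 8, 6, 308], 'q': [4, 2]}
{'p': [6, 8, 6, 308], 'q': [4, 2], 'r': [29, 24]}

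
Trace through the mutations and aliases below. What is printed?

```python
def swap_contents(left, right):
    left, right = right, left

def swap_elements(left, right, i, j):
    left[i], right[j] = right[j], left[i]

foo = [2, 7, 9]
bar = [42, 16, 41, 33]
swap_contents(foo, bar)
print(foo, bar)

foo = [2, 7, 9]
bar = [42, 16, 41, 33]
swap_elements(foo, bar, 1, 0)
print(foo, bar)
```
[2, 7, 9] [42, 16, 41, 33]
[2, 42, 9] [7, 16, 41, 33]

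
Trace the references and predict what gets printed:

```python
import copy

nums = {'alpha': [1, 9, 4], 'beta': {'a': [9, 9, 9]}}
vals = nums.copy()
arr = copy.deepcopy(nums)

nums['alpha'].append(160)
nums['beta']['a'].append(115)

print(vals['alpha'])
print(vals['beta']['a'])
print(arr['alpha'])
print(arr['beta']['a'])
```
[1, 9, 4, 160]
[9, 9, 9, 115]
[1, 9, 4]
[9, 9, 9]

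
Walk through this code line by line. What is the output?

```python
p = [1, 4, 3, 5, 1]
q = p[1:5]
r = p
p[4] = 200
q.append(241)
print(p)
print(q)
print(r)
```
[1, 4, 3, 5, 200]
[4, 3, 5, 1, 241]
[1, 4, 3, 5, 200]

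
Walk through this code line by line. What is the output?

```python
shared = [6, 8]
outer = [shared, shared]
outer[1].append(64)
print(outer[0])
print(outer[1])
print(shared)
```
[6, 8, 64]
[6, 8, 64]
[6, 8, 64]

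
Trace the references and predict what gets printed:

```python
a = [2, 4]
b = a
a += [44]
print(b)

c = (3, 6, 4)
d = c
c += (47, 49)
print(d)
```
[2, 4, 44]
(3, 6, 4)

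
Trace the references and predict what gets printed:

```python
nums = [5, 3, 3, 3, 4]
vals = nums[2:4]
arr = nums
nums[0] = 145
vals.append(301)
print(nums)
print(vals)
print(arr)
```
[145, 3, 3, 3, 4]
[3, 3, 301]
[145, 3, 3, 3, 4]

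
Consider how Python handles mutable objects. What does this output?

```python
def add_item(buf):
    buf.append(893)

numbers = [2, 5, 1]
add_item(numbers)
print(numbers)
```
[2, 5, 1, 893]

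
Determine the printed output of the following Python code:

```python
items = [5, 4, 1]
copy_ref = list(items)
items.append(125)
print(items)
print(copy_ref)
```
[5, 4, 1, 125]
[5, 4, 1]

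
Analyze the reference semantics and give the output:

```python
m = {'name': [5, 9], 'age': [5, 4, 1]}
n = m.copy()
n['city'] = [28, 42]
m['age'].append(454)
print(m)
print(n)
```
{'name': [5, 9], 'age': [5, 4, 1, 454]}
{'name': [5, 9], 'age': [5, 4, 1, 454], 'city': [28, 42]}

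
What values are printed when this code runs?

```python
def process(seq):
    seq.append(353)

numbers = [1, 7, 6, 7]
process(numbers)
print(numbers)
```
[1, 7, 6, 7, 353]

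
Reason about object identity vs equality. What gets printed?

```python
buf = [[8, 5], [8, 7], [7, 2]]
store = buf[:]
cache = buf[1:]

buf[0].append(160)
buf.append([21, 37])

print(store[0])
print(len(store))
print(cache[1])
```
[8, 5, 160]
3
[7, 2]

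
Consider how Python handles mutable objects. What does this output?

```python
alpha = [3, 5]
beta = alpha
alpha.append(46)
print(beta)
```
[3, 5, 46]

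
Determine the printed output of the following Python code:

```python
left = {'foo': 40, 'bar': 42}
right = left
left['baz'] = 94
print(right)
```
{'foo': 40, 'bar': 42, 'baz': 94}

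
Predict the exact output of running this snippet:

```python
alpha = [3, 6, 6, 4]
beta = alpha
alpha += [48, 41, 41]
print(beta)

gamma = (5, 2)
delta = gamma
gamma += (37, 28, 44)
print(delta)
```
[3, 6, 6, 4, 48, 41, 41]
(5, 2)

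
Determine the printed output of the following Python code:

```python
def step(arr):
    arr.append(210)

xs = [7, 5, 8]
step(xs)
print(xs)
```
[7, 5, 8, 210]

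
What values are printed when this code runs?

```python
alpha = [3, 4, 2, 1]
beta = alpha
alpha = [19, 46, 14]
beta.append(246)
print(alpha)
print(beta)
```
[19, 46, 14]
[3, 4, 2, 1, 246]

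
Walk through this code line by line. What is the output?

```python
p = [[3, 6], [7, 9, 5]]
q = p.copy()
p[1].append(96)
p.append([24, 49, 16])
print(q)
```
[[3, 6], [7, 9, 5, 96]]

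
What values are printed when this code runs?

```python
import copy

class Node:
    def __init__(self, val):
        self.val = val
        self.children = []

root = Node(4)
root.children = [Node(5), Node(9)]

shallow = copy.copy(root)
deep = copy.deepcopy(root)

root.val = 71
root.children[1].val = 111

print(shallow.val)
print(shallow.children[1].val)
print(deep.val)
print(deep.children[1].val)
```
4
111
4
9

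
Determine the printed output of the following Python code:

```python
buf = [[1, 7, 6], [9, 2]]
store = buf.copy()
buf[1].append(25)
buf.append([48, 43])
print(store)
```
[[1, 7, 6], [9, 2, 25]]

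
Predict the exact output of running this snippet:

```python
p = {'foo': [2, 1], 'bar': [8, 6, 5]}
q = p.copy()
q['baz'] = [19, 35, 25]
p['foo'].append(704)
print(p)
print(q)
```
{'foo': [2, 1, 704], 'bar': [8, 6, 5]}
{'foo': [2, 1, 704], 'bar': [8, 6, 5], 'baz': [19, 35, 25]}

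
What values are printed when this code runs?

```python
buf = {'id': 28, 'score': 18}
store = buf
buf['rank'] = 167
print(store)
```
{'id': 28, 'score': 18, 'rank': 167}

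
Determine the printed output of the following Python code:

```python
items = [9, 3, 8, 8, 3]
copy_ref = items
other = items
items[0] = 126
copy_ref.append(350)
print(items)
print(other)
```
[126, 3, 8, 8, 3, 350]
[126, 3, 8, 8, 3, 350]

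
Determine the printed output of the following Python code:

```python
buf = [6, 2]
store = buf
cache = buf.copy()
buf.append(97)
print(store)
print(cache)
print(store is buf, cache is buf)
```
[6, 2, 97]
[6, 2]
True False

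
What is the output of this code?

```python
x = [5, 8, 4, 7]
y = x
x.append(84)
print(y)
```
[5, 8, 4, 7, 84]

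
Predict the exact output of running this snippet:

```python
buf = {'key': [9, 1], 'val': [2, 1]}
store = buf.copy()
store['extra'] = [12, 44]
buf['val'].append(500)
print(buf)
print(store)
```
{'key': [9, 1], 'val': [2, 1, 500]}
{'key': [9, 1], 'val': [2, 1, 500], 'extra': [12, 44]}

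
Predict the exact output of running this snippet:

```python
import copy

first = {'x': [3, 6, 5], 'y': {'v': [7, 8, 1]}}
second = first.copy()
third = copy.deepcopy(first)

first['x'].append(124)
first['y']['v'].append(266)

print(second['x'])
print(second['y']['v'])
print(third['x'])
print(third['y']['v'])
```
[3, 6, 5, 124]
[7, 8, 1, 266]
[3, 6, 5]
[7, 8, 1]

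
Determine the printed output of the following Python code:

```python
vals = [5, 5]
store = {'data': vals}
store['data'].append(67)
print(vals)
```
[5, 5, 67]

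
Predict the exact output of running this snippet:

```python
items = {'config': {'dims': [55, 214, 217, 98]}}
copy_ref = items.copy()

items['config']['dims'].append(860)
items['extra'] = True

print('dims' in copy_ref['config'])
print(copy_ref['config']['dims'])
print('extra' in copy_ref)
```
True
[55, 214, 217, 98, 860]
False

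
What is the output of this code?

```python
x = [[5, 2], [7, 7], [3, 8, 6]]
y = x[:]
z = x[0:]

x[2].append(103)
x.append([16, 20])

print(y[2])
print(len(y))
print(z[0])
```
[3, 8, 6, 103]
3
[5, 2]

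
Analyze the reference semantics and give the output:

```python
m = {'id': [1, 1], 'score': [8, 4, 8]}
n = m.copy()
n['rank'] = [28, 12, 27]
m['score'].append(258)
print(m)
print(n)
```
{'id': [1, 1], 'score': [8, 4, 8, 258]}
{'id': [1, 1], 'score': [8, 4, 8, 258], 'rank': [28, 12, 27]}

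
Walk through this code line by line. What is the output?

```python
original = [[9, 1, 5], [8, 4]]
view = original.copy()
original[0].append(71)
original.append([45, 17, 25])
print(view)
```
[[9, 1, 5, 71], [8, 4]]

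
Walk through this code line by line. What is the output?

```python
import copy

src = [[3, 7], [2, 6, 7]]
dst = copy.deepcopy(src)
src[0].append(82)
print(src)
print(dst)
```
[[3, 7, 82], [2, 6, 7]]
[[3, 7], [2, 6, 7]]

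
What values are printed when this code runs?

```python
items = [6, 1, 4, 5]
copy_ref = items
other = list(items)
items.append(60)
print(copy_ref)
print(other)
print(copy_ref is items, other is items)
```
[6, 1, 4, 5, 60]
[6, 1, 4, 5]
True False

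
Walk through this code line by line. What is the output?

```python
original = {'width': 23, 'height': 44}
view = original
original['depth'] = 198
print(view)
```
{'width': 23, 'height': 44, 'depth': 198}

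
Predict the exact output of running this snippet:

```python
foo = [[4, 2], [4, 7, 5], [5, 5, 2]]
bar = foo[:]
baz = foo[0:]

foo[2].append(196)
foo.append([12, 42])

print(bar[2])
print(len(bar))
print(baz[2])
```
[5, 5, 2, 196]
3
[5, 5, 2, 196]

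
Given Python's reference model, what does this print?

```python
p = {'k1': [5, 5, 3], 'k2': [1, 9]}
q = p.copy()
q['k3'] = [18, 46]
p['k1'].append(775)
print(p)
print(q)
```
{'k1': [5, 5, 3, 775], 'k2': [1, 9]}
{'k1': [5, 5, 3, 775], 'k2': [1, 9], 'k3': [18, 46]}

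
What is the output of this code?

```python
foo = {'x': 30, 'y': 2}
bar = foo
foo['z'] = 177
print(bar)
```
{'x': 30, 'y': 2, 'z': 177}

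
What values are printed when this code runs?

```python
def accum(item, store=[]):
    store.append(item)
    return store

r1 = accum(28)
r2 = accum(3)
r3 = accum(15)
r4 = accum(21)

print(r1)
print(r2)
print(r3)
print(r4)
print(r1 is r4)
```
[28, 3, 15, 21]
[28, 3, 15, 21]
[28, 3, 15, 21]
[28, 3, 15, 21]
True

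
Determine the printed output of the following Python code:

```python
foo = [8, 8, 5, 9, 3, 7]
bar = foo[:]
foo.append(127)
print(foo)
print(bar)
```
[8, 8, 5, 9, 3, 7, 127]
[8, 8, 5, 9, 3, 7]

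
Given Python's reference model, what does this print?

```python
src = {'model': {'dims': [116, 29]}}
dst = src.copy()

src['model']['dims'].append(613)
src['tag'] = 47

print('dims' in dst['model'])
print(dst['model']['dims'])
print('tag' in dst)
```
True
[116, 29, 613]
False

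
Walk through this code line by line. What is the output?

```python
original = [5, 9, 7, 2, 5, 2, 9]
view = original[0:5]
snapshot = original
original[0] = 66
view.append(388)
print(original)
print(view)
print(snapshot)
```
[66, 9, 7, 2, 5, 2, 9]
[5, 9, 7, 2, 5, 388]
[66, 9, 7, 2, 5, 2, 9]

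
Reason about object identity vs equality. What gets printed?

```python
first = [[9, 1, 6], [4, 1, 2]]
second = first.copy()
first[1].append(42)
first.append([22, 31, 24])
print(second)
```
[[9, 1, 6], [4, 1, 2, 42]]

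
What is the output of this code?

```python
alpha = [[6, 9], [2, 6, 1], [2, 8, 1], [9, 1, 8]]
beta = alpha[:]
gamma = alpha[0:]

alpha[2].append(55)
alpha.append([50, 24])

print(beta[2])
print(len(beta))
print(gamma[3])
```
[2, 8, 1, 55]
4
[9, 1, 8]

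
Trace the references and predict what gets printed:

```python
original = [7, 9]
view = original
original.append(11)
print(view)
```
[7, 9, 11]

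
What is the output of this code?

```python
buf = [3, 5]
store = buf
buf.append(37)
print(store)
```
[3, 5, 37]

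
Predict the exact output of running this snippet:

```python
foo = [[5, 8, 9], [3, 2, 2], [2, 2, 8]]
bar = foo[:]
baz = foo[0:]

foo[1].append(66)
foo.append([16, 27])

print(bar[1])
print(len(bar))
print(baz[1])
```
[3, 2, 2, 66]
3
[3, 2, 2, 66]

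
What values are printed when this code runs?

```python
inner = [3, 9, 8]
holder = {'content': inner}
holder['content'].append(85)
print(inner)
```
[3, 9, 8, 85]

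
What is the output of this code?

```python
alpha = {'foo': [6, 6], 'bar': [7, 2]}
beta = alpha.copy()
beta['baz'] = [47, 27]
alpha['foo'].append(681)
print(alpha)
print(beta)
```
{'foo': [6, 6, 681], 'bar': [7, 2]}
{'foo': [6, 6, 681], 'bar': [7, 2], 'baz': [47, 27]}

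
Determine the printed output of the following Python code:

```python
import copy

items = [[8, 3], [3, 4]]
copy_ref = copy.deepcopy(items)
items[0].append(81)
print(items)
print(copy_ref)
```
[[8, 3, 81], [3, 4]]
[[8, 3], [3, 4]]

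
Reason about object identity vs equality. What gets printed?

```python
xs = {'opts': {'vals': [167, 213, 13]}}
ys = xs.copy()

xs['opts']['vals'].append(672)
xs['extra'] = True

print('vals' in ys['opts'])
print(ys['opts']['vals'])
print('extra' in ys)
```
True
[167, 213, 13, 672]
False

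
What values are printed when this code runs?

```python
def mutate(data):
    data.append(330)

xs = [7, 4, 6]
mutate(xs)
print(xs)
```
[7, 4, 6, 330]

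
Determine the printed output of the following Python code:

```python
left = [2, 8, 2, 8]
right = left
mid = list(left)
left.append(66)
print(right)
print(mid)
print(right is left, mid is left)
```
[2, 8, 2, 8, 66]
[2, 8, 2, 8]
True False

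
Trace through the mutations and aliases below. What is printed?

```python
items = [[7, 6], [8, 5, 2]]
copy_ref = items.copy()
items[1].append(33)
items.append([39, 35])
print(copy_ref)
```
[[7, 6], [8, 5, 2, 33]]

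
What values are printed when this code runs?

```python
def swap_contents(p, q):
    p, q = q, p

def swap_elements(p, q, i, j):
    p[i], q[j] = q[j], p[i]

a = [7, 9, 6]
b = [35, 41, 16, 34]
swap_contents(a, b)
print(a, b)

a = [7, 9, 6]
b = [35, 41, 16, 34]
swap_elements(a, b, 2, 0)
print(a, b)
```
[7, 9, 6] [35, 41, 16, 34]
[7, 9, 35] [6, 41, 16, 34]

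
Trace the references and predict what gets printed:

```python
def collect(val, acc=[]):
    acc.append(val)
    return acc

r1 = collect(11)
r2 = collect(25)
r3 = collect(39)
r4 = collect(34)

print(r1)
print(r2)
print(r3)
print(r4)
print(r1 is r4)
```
[11, 25, 39, 34]
[11, 25, 39, 34]
[11, 25, 39, 34]
[11, 25, 39, 34]
True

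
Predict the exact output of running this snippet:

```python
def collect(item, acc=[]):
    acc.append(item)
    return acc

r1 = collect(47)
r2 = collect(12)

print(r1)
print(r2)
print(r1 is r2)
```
[47, 12]
[47, 12]
True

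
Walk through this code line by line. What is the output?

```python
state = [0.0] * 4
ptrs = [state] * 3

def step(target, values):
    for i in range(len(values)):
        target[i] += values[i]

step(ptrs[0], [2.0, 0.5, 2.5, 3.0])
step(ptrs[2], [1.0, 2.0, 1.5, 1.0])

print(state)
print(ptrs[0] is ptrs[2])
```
[3.0, 2.5, 4.0, 4.0]
True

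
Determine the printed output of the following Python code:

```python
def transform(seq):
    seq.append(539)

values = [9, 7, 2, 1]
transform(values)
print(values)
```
[9, 7, 2, 1, 539]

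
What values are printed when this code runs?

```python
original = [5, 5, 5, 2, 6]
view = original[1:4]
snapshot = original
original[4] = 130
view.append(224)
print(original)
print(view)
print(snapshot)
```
[5, 5, 5, 2, 130]
[5, 5, 2, 224]
[5, 5, 5, 2, 130]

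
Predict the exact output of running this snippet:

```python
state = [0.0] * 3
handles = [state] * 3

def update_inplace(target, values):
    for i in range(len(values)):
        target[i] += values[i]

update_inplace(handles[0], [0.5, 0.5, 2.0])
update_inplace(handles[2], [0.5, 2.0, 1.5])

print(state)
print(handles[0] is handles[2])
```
[1.0, 2.5, 3.5]
True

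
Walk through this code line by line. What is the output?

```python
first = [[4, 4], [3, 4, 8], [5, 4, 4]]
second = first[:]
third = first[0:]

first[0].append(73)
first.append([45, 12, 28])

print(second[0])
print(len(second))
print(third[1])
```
[4, 4, 73]
3
[3, 4, 8]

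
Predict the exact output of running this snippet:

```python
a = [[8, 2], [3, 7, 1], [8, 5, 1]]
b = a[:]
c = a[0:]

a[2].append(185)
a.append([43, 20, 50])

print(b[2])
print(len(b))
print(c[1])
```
[8, 5, 1, 185]
3
[3, 7, 1]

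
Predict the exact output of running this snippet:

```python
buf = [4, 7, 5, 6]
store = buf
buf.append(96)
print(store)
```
[4, 7, 5, 6, 96]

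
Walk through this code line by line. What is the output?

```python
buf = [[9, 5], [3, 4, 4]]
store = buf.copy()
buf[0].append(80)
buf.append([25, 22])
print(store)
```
[[9, 5, 80], [3, 4, 4]]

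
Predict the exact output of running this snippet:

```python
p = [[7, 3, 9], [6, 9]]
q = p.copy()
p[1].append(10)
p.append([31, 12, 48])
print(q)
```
[[7, 3, 9], [6, 9, 10]]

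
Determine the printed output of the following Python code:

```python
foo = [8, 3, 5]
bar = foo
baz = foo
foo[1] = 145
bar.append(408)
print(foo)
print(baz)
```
[8, 145, 5, 408]
[8, 145, 5, 408]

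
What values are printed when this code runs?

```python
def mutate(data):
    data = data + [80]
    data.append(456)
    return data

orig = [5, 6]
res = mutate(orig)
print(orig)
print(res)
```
[5, 6]
[5, 6, 80, 456]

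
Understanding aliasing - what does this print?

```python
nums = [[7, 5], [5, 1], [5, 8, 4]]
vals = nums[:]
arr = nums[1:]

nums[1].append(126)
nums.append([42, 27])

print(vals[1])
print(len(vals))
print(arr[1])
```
[5, 1, 126]
3
[5, 8, 4]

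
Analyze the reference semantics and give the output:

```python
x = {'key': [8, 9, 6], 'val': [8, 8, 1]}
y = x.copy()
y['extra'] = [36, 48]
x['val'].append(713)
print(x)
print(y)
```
{'key': [8, 9, 6], 'val': [8, 8, 1, 713]}
{'key': [8, 9, 6], 'val': [8, 8, 1, 713], 'extra': [36, 48]}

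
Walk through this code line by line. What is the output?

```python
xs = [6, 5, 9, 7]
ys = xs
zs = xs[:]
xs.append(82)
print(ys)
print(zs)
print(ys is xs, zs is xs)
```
[6, 5, 9, 7, 82]
[6, 5, 9, 7]
True False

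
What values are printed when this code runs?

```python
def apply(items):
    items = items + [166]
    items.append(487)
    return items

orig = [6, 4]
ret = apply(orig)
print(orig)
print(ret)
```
[6, 4]
[6, 4, 166, 487]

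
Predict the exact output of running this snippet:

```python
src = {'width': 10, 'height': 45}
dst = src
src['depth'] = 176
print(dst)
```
{'width': 10, 'height': 45, 'depth': 176}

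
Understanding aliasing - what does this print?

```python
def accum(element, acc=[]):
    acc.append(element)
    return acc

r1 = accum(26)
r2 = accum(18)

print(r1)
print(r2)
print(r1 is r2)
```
[26, 18]
[26, 18]
True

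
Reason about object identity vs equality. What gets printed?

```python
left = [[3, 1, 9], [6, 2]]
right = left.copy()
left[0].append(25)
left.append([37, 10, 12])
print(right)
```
[[3, 1, 9, 25], [6, 2]]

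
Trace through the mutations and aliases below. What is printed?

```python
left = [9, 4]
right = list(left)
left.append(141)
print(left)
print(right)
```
[9, 4, 141]
[9, 4]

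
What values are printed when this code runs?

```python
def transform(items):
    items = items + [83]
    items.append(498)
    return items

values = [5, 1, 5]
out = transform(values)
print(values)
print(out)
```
[5, 1, 5]
[5, 1, 5, 83, 498]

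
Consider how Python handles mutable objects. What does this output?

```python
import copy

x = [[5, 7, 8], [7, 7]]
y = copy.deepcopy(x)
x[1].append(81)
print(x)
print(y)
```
[[5, 7, 8], [7, 7, 81]]
[[5, 7, 8], [7, 7]]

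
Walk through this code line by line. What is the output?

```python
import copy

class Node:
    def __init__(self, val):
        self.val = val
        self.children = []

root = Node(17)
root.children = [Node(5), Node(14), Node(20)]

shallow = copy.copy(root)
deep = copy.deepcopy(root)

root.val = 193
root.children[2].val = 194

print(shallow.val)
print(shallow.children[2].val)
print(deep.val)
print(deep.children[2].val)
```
17
194
17
20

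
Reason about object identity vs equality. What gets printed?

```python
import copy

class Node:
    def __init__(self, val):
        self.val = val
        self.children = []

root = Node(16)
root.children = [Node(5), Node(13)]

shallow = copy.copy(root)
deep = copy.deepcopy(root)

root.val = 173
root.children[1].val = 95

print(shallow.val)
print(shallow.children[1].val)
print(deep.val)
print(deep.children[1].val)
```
16
95
16
13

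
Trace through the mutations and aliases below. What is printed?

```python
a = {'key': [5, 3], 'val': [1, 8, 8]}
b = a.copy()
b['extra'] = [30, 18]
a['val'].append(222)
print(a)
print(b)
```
{'key': [5, 3], 'val': [1, 8, 8, 222]}
{'key': [5, 3], 'val': [1, 8, 8, 222], 'extra': [30, 18]}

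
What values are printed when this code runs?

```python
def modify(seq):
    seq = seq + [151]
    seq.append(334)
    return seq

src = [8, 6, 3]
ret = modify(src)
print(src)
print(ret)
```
[8, 6, 3]
[8, 6, 3, 151, 334]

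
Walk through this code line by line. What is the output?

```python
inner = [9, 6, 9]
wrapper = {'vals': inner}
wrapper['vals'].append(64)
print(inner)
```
[9, 6, 9, 64]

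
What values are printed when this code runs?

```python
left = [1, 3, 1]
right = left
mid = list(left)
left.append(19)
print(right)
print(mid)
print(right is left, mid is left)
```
[1, 3, 1, 19]
[1, 3, 1]
True False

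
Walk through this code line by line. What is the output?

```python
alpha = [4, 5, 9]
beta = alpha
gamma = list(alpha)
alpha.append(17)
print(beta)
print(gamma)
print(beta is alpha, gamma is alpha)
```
[4, 5, 9, 17]
[4, 5, 9]
True False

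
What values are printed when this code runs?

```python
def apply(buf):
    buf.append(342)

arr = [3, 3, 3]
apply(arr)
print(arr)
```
[3, 3, 3, 342]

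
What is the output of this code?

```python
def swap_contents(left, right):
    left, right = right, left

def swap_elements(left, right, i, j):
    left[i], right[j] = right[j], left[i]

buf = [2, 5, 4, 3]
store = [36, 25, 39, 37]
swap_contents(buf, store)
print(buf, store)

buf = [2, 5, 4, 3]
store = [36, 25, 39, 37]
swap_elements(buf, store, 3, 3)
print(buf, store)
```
[2, 5, 4, 3] [36, 25, 39, 37]
[2, 5, 4, 37] [36, 25, 39, 3]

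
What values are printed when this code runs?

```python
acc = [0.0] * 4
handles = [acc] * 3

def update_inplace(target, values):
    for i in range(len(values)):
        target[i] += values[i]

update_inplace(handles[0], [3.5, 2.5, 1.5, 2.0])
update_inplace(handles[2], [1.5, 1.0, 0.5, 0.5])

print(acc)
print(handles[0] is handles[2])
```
[5.0, 3.5, 2.0, 2.5]
True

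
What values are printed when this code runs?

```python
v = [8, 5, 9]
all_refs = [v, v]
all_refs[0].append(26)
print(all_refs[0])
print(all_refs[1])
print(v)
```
[8, 5, 9, 26]
[8, 5, 9, 26]
[8, 5, 9, 26]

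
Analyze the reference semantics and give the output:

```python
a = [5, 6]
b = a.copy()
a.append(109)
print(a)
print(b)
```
[5, 6, 109]
[5, 6]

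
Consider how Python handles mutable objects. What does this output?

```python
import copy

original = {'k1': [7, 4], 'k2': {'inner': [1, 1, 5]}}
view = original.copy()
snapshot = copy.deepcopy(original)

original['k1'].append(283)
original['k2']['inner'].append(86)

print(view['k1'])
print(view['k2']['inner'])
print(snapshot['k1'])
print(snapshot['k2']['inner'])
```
[7, 4, 283]
[1, 1, 5, 86]
[7, 4]
[1, 1, 5]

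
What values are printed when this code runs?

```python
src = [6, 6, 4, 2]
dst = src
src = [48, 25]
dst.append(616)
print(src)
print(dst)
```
[48, 25]
[6, 6, 4, 2, 616]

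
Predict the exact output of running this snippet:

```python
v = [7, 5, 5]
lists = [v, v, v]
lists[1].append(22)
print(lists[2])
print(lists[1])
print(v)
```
[7, 5, 5, 22]
[7, 5, 5, 22]
[7, 5, 5, 22]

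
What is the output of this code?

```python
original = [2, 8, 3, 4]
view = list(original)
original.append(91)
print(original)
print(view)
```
[2, 8, 3, 4, 91]
[2, 8, 3, 4]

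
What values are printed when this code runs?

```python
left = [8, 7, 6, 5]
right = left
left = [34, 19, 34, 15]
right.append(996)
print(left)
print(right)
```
[34, 19, 34, 15]
[8, 7, 6, 5, 996]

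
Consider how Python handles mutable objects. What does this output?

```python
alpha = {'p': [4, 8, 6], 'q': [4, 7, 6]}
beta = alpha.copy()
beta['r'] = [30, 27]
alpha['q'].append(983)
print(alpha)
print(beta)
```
{'p': [4, 8, 6], 'q': [4, 7, 6, 983]}
{'p': [4, 8, 6], 'q': [4, 7, 6, 983], 'r': [30, 27]}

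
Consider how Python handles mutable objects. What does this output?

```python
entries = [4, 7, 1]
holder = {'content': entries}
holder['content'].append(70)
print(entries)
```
[4, 7, 1, 70]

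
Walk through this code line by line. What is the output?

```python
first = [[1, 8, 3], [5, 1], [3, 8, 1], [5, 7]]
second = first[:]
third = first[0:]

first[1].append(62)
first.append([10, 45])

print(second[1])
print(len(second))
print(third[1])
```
[5, 1, 62]
4
[5, 1, 62]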